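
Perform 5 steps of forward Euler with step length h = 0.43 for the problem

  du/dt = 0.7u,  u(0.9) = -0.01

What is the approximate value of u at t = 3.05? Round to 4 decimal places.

-0.0373

Euler: u_{n+1} = u_n + h·f(t_n, u_n).
t=0.900000, u=-0.010000: f=-0.007000 → u ← -0.010000 + 0.43·(-0.007000) = -0.013010
t=1.330000, u=-0.013010: f=-0.009107 → u ← -0.013010 + 0.43·(-0.009107) = -0.016926
t=1.760000, u=-0.016926: f=-0.011848 → u ← -0.016926 + 0.43·(-0.011848) = -0.022021
t=2.190000, u=-0.022021: f=-0.015415 → u ← -0.022021 + 0.43·(-0.015415) = -0.028649
t=2.620000, u=-0.028649: f=-0.020054 → u ← -0.028649 + 0.43·(-0.020054) = -0.037272
u(3.05) ≈ -0.0373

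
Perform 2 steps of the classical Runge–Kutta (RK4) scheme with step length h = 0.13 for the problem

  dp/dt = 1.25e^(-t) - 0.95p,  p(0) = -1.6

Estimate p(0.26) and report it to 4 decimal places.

-0.9976

RK4: k1 = f(t_n, p_n); k2 = f(t_n + h/2, p_n + (h/2)·k1); k3 = f(t_n + h/2, p_n + (h/2)·k2); k4 = f(t_n + h, p_n + h·k3); p_{n+1} = p_n + (h/6)·(k1 + 2k2 + 2k3 + k4).
t=0.000000, p=-1.600000:
  k1 = f(0.000000, -1.600000) = 2.770000
  k2 = f(0.065000, -1.419950) = 2.520287
  k3 = f(0.065000, -1.436181) = 2.535707
  k4 = f(0.130000, -1.270358) = 2.304460
  p ← -1.600000 + (0.13/6)·(k1 + 2k2 + 2k3 + k4) = -1.270960
t=0.130000, p=-1.270960:
  k1 = f(0.130000, -1.270960) = 2.305032
  k2 = f(0.195000, -1.121133) = 2.093620
  k3 = f(0.195000, -1.134875) = 2.106675
  k4 = f(0.260000, -0.997093) = 1.911052
  p ← -1.270960 + (0.13/6)·(k1 + 2k2 + 2k3 + k4) = -0.997599
p(0.26) ≈ -0.9976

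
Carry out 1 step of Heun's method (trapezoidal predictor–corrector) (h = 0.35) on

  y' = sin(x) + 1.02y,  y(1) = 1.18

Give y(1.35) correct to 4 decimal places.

Heun: k1 = f(x_n, y_n); k2 = f(x_n + h, y_n + h·k1); y_{n+1} = y_n + (h/2)·(k1 + k2).
x=1.000000, y=1.180000:
  k1 = f(1.000000, 1.180000) = 2.045071
  k2 = f(1.350000, 1.895775) = 2.909414
  y ← 1.180000 + (0.35/2)·(2.045071 + 2.909414) = 2.047035
y(1.35) ≈ 2.0470

2.0470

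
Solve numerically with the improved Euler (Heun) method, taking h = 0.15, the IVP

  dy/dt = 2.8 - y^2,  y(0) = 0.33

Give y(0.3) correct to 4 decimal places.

1.0022

Heun: k1 = f(t_n, y_n); k2 = f(t_n + h, y_n + h·k1); y_{n+1} = y_n + (h/2)·(k1 + k2).
t=0.000000, y=0.330000:
  k1 = f(0.000000, 0.330000) = 2.691100
  k2 = f(0.150000, 0.733665) = 2.261736
  y ← 0.330000 + (0.15/2)·(2.691100 + 2.261736) = 0.701463
t=0.150000, y=0.701463:
  k1 = f(0.150000, 0.701463) = 2.307950
  k2 = f(0.300000, 1.047655) = 1.702419
  y ← 0.701463 + (0.15/2)·(2.307950 + 1.702419) = 1.002240
y(0.3) ≈ 1.0022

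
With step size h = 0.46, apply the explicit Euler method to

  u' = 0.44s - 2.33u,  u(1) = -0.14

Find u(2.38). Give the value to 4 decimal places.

0.3685

Euler: u_{n+1} = u_n + h·f(s_n, u_n).
s=1.000000, u=-0.140000: f=0.766200 → u ← -0.140000 + 0.46·0.766200 = 0.212452
s=1.460000, u=0.212452: f=0.147387 → u ← 0.212452 + 0.46·0.147387 = 0.280250
s=1.920000, u=0.280250: f=0.191818 → u ← 0.280250 + 0.46·0.191818 = 0.368486
u(2.38) ≈ 0.3685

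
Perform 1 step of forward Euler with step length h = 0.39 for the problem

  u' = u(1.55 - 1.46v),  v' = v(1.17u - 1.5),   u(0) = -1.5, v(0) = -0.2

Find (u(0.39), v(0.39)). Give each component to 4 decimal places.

-2.5776, 0.0539

Euler on (u,v): u_{n+1} = u_n + h·u', v_{n+1} = v_n + h·v'.
0.000000: (-1.500000, -0.200000); f=(-2.763000, 0.651000) → (-2.577570, 0.053890)
(u(0.39), v(0.39)) ≈ (-2.5776, 0.0539)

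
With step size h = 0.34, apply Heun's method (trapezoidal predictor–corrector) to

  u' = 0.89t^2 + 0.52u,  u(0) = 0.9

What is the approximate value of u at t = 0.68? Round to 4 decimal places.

Heun: k1 = f(t_n, u_n); k2 = f(t_n + h, u_n + h·k1); u_{n+1} = u_n + (h/2)·(k1 + k2).
t=0.000000, u=0.900000:
  k1 = f(0.000000, 0.900000) = 0.468000
  k2 = f(0.340000, 1.059120) = 0.653626
  u ← 0.900000 + (0.34/2)·(0.468000 + 0.653626) = 1.090676
t=0.340000, u=1.090676:
  k1 = f(0.340000, 1.090676) = 0.670036
  k2 = f(0.680000, 1.318489) = 1.097150
  u ← 1.090676 + (0.34/2)·(0.670036 + 1.097150) = 1.391098
u(0.68) ≈ 1.3911

1.3911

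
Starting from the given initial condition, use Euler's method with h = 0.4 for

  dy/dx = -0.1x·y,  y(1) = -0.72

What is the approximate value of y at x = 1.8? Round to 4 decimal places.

-0.6525

Euler: y_{n+1} = y_n + h·f(x_n, y_n).
x=1.000000, y=-0.720000: f=0.072000 → y ← -0.720000 + 0.4·0.072000 = -0.691200
x=1.400000, y=-0.691200: f=0.096768 → y ← -0.691200 + 0.4·0.096768 = -0.652493
y(1.8) ≈ -0.6525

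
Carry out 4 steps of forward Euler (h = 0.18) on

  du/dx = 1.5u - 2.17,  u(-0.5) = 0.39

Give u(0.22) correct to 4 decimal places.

-1.3022

Euler: u_{n+1} = u_n + h·f(x_n, u_n).
x=-0.500000, u=0.390000: f=-1.585000 → u ← 0.390000 + 0.18·(-1.585000) = 0.104700
x=-0.320000, u=0.104700: f=-2.012950 → u ← 0.104700 + 0.18·(-2.012950) = -0.257631
x=-0.140000, u=-0.257631: f=-2.556446 → u ← -0.257631 + 0.18·(-2.556446) = -0.717791
x=0.040000, u=-0.717791: f=-3.246687 → u ← -0.717791 + 0.18·(-3.246687) = -1.302195
u(0.22) ≈ -1.3022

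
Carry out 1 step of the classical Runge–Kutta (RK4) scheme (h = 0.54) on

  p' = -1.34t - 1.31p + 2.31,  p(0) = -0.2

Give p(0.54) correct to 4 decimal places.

0.6355

RK4: k1 = f(t_n, p_n); k2 = f(t_n + h/2, p_n + (h/2)·k1); k3 = f(t_n + h/2, p_n + (h/2)·k2); k4 = f(t_n + h, p_n + h·k3); p_{n+1} = p_n + (h/6)·(k1 + 2k2 + 2k3 + k4).
t=0.000000, p=-0.200000:
  k1 = f(0.000000, -0.200000) = 2.572000
  k2 = f(0.270000, 0.494440) = 1.300484
  k3 = f(0.270000, 0.151131) = 1.750219
  k4 = f(0.540000, 0.745118) = 0.610295
  p ← -0.200000 + (0.54/6)·(k1 + 2k2 + 2k3 + k4) = 0.635533
p(0.54) ≈ 0.6355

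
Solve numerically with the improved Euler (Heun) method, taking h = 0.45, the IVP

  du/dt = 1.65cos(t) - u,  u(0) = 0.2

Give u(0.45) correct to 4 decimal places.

0.6687

Heun: k1 = f(t_n, u_n); k2 = f(t_n + h, u_n + h·k1); u_{n+1} = u_n + (h/2)·(k1 + k2).
t=0.000000, u=0.200000:
  k1 = f(0.000000, 0.200000) = 1.450000
  k2 = f(0.450000, 0.852500) = 0.633238
  u ← 0.200000 + (0.45/2)·(1.450000 + 0.633238) = 0.668728
u(0.45) ≈ 0.6687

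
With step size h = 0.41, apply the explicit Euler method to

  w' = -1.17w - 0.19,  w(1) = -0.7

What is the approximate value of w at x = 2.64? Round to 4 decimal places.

Euler: w_{n+1} = w_n + h·f(x_n, w_n).
x=1.000000, w=-0.700000: f=0.629000 → w ← -0.700000 + 0.41·0.629000 = -0.442110
x=1.410000, w=-0.442110: f=0.327269 → w ← -0.442110 + 0.41·0.327269 = -0.307930
x=1.820000, w=-0.307930: f=0.170278 → w ← -0.307930 + 0.41·0.170278 = -0.238116
x=2.230000, w=-0.238116: f=0.088596 → w ← -0.238116 + 0.41·0.088596 = -0.201792
w(2.64) ≈ -0.2018

-0.2018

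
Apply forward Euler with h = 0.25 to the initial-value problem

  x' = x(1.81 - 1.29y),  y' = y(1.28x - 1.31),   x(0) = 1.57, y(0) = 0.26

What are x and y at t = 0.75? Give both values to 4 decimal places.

Euler on (x,y): x_{n+1} = x_n + h·x', y_{n+1} = y_n + h·y'.
0.000000: (1.570000, 0.260000); f=(2.315122, 0.181896) → (2.148780, 0.305474)
0.250000: (2.148780, 0.305474); f=(3.042541, 0.440017) → (2.909416, 0.415478)
0.500000: (2.909416, 0.415478); f=(3.706692, 1.002986) → (3.836089, 0.666225)
(x(0.75), y(0.75)) ≈ (3.8361, 0.6662)

3.8361, 0.6662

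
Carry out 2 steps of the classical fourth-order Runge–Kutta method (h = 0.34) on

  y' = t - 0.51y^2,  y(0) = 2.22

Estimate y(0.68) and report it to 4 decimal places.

1.4241

RK4: k1 = f(t_n, y_n); k2 = f(t_n + h/2, y_n + (h/2)·k1); k3 = f(t_n + h/2, y_n + (h/2)·k2); k4 = f(t_n + h, y_n + h·k3); y_{n+1} = y_n + (h/6)·(k1 + 2k2 + 2k3 + k4).
t=0.000000, y=2.220000:
  k1 = f(0.000000, 2.220000) = -2.513484
  k2 = f(0.170000, 1.792708) = -1.469038
  k3 = f(0.170000, 1.970263) = -1.809788
  k4 = f(0.340000, 1.604672) = -0.973236
  y ← 2.220000 + (0.34/6)·(k1 + 2k2 + 2k3 + k4) = 1.650819
t=0.340000, y=1.650819:
  k1 = f(0.340000, 1.650819) = -1.049853
  k2 = f(0.510000, 1.472344) = -0.595576
  k3 = f(0.510000, 1.549571) = -0.714597
  k4 = f(0.680000, 1.407856) = -0.330850
  y ← 1.650819 + (0.34/6)·(k1 + 2k2 + 2k3 + k4) = 1.424093
y(0.68) ≈ 1.4241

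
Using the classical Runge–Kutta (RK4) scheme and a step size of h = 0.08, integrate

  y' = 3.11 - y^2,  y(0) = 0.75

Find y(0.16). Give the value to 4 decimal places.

RK4: k1 = f(t_n, y_n); k2 = f(t_n + h/2, y_n + (h/2)·k1); k3 = f(t_n + h/2, y_n + (h/2)·k2); k4 = f(t_n + h, y_n + h·k3); y_{n+1} = y_n + (h/6)·(k1 + 2k2 + 2k3 + k4).
t=0.000000, y=0.750000:
  k1 = f(0.000000, 0.750000) = 2.547500
  k2 = f(0.040000, 0.851900) = 2.384266
  k3 = f(0.040000, 0.845371) = 2.395348
  k4 = f(0.080000, 0.941628) = 2.223337
  y ← 0.750000 + (0.08/6)·(k1 + 2k2 + 2k3 + k4) = 0.941068
t=0.080000, y=0.941068:
  k1 = f(0.080000, 0.941068) = 2.224392
  k2 = f(0.120000, 1.030043) = 2.049011
  k3 = f(0.120000, 1.023028) = 2.063414
  k4 = f(0.160000, 1.106141) = 1.886453
  y ← 0.941068 + (0.08/6)·(k1 + 2k2 + 2k3 + k4) = 1.105543
y(0.16) ≈ 1.1055

1.1055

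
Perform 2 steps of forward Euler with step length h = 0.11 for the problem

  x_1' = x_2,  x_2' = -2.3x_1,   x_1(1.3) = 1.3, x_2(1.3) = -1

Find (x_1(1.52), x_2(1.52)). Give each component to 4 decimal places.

Euler on (x_1,x_2): x_1_{n+1} = x_1_n + h·x_1', x_2_{n+1} = x_2_n + h·x_2'.
1.300000: (1.300000, -1.000000); f=(-1.000000, -2.990000) → (1.190000, -1.328900)
1.410000: (1.190000, -1.328900); f=(-1.328900, -2.737000) → (1.043821, -1.629970)
(x_1(1.52), x_2(1.52)) ≈ (1.0438, -1.6300)

1.0438, -1.6300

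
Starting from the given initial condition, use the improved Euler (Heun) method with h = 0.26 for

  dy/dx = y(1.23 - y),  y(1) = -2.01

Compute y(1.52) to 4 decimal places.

-37.4231

Heun: k1 = f(x_n, y_n); k2 = f(x_n + h, y_n + h·k1); y_{n+1} = y_n + (h/2)·(k1 + k2).
x=1.000000, y=-2.010000:
  k1 = f(1.000000, -2.010000) = -6.512400
  k2 = f(1.260000, -3.703224) = -18.268834
  y ← -2.010000 + (0.26/2)·(-6.512400 + (-18.268834)) = -5.231560
x=1.260000, y=-5.231560:
  k1 = f(1.260000, -5.231560) = -33.804043
  k2 = f(1.520000, -14.020612) = -213.822900
  y ← -5.231560 + (0.26/2)·(-33.804043 + (-213.822900)) = -37.423063
y(1.52) ≈ -37.4231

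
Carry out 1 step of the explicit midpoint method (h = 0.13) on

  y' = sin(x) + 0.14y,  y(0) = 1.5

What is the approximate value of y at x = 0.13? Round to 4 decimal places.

Midpoint: k1 = f(x_n, y_n); k2 = f(x_n + h/2, y_n + (h/2)·k1); y_{n+1} = y_n + h·k2.
x=0.000000, y=1.500000:
  k1 = f(0.000000, 1.500000) = 0.210000
  k2 = f(0.065000, 1.513650) = 0.276865
  y ← 1.500000 + 0.13·0.276865 = 1.535992
y(0.13) ≈ 1.5360

1.5360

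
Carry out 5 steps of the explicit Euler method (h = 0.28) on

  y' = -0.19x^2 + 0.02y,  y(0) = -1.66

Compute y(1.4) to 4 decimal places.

Euler: y_{n+1} = y_n + h·f(x_n, y_n).
x=0.000000, y=-1.660000: f=-0.033200 → y ← -1.660000 + 0.28·(-0.033200) = -1.669296
x=0.280000, y=-1.669296: f=-0.048282 → y ← -1.669296 + 0.28·(-0.048282) = -1.682815
x=0.560000, y=-1.682815: f=-0.093240 → y ← -1.682815 + 0.28·(-0.093240) = -1.708922
x=0.840000, y=-1.708922: f=-0.168242 → y ← -1.708922 + 0.28·(-0.168242) = -1.756030
x=1.120000, y=-1.756030: f=-0.273457 → y ← -1.756030 + 0.28·(-0.273457) = -1.832598
y(1.4) ≈ -1.8326

-1.8326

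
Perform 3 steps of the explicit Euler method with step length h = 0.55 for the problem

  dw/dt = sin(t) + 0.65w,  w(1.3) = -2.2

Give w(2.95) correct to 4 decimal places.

-3.4377

Euler: w_{n+1} = w_n + h·f(t_n, w_n).
t=1.300000, w=-2.200000: f=-0.466442 → w ← -2.200000 + 0.55·(-0.466442) = -2.456543
t=1.850000, w=-2.456543: f=-0.635478 → w ← -2.456543 + 0.55·(-0.635478) = -2.806056
t=2.400000, w=-2.806056: f=-1.148473 → w ← -2.806056 + 0.55·(-1.148473) = -3.437716
w(2.95) ≈ -3.4377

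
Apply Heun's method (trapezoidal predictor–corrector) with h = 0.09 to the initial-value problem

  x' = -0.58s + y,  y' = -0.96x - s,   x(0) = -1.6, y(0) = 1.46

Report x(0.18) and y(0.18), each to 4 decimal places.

Heun on (x,y): k1 = f(s_n, state_n); k2 = f(s_n + h, state_n + h·k1); state_{n+1} = state_n + (h/2)·(k1 + k2).
0.000000: (-1.600000, 1.460000)
  k1 = (1.460000, 1.536000)
  predictor → (-1.468600, 1.598240)
  k2 = (1.546040, 1.319856)
  → (-1.464728, 1.588514)
0.090000: (-1.464728, 1.588514)
  k1 = (1.536314, 1.316139)
  predictor → (-1.326460, 1.706966)
  k2 = (1.602566, 1.093402)
  → (-1.323479, 1.696943)
(x(0.18), y(0.18)) ≈ (-1.3235, 1.6969)

-1.3235, 1.6969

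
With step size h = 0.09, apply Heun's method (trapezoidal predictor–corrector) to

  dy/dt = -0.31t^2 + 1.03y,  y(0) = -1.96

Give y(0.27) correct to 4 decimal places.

-2.5897

Heun: k1 = f(t_n, y_n); k2 = f(t_n + h, y_n + h·k1); y_{n+1} = y_n + (h/2)·(k1 + k2).
t=0.000000, y=-1.960000:
  k1 = f(0.000000, -1.960000) = -2.018800
  k2 = f(0.090000, -2.141692) = -2.208454
  y ← -1.960000 + (0.09/2)·(-2.018800 + (-2.208454)) = -2.150226
t=0.090000, y=-2.150226:
  k1 = f(0.090000, -2.150226) = -2.217244
  k2 = f(0.180000, -2.349778) = -2.430316
  y ← -2.150226 + (0.09/2)·(-2.217244 + (-2.430316)) = -2.359367
t=0.180000, y=-2.359367:
  k1 = f(0.180000, -2.359367) = -2.440192
  k2 = f(0.270000, -2.578984) = -2.678952
  y ← -2.359367 + (0.09/2)·(-2.440192 + (-2.678952)) = -2.589728
y(0.27) ≈ -2.5897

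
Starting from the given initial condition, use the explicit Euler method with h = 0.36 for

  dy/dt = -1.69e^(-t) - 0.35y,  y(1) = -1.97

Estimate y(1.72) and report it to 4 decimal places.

-1.8566

Euler: y_{n+1} = y_n + h·f(t_n, y_n).
t=1.000000, y=-1.970000: f=0.067784 → y ← -1.970000 + 0.36·0.067784 = -1.945598
t=1.360000, y=-1.945598: f=0.247203 → y ← -1.945598 + 0.36·0.247203 = -1.856605
y(1.72) ≈ -1.8566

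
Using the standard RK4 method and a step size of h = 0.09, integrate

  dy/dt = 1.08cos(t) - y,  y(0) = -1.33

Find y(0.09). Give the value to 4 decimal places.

-1.1227

RK4: k1 = f(t_n, y_n); k2 = f(t_n + h/2, y_n + (h/2)·k1); k3 = f(t_n + h/2, y_n + (h/2)·k2); k4 = f(t_n + h, y_n + h·k3); y_{n+1} = y_n + (h/6)·(k1 + 2k2 + 2k3 + k4).
t=0.000000, y=-1.330000:
  k1 = f(0.000000, -1.330000) = 2.410000
  k2 = f(0.045000, -1.221550) = 2.300457
  k3 = f(0.045000, -1.226479) = 2.305386
  k4 = f(0.090000, -1.122515) = 2.198144
  y ← -1.330000 + (0.09/6)·(k1 + 2k2 + 2k3 + k4) = -1.122703
y(0.09) ≈ -1.1227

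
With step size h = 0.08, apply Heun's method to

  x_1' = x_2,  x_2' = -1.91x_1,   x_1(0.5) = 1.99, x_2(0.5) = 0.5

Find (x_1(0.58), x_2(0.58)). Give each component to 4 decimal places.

2.0178, 0.1929

Heun on (x_1,x_2): k1 = f(x_n, state_n); k2 = f(x_n + h, state_n + h·k1); state_{n+1} = state_n + (h/2)·(k1 + k2).
0.500000: (1.990000, 0.500000)
  k1 = (0.500000, -3.800900)
  predictor → (2.030000, 0.195928)
  k2 = (0.195928, -3.877300)
  → (2.017837, 0.192872)
(x_1(0.58), x_2(0.58)) ≈ (2.0178, 0.1929)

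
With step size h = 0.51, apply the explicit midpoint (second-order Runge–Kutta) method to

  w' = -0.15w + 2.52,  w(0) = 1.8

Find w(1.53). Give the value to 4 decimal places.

4.8732

Midpoint: k1 = f(s_n, w_n); k2 = f(s_n + h/2, w_n + (h/2)·k1); w_{n+1} = w_n + h·k2.
s=0.000000, w=1.800000:
  k1 = f(0.000000, 1.800000) = 2.250000
  k2 = f(0.255000, 2.373750) = 2.163937
  w ← 1.800000 + 0.51·2.163937 = 2.903608
s=0.510000, w=2.903608:
  k1 = f(0.510000, 2.903608) = 2.084459
  k2 = f(0.765000, 3.435145) = 2.004728
  w ← 2.903608 + 0.51·2.004728 = 3.926020
s=1.020000, w=3.926020:
  k1 = f(1.020000, 3.926020) = 1.931097
  k2 = f(1.275000, 4.418449) = 1.857233
  w ← 3.926020 + 0.51·1.857233 = 4.873208
w(1.53) ≈ 4.8732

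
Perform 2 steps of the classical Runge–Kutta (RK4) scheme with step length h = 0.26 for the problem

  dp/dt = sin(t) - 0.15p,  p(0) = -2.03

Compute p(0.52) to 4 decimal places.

RK4: k1 = f(t_n, p_n); k2 = f(t_n + h/2, p_n + (h/2)·k1); k3 = f(t_n + h/2, p_n + (h/2)·k2); k4 = f(t_n + h, p_n + h·k3); p_{n+1} = p_n + (h/6)·(k1 + 2k2 + 2k3 + k4).
t=0.000000, p=-2.030000:
  k1 = f(0.000000, -2.030000) = 0.304500
  k2 = f(0.130000, -1.990415) = 0.428196
  k3 = f(0.130000, -1.974334) = 0.425784
  k4 = f(0.260000, -1.919296) = 0.544975
  p ← -2.030000 + (0.26/6)·(k1 + 2k2 + 2k3 + k4) = -1.919178
t=0.260000, p=-1.919178:
  k1 = f(0.260000, -1.919178) = 0.544957
  k2 = f(0.390000, -1.848333) = 0.657438
  k3 = f(0.390000, -1.833711) = 0.655245
  k4 = f(0.520000, -1.748814) = 0.759202
  p ← -1.919178 + (0.26/6)·(k1 + 2k2 + 2k3 + k4) = -1.748898
p(0.52) ≈ -1.7489

-1.7489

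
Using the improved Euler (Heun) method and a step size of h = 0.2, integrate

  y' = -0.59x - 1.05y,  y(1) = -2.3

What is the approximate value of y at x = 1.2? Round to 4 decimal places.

-1.9851

Heun: k1 = f(x_n, y_n); k2 = f(x_n + h, y_n + h·k1); y_{n+1} = y_n + (h/2)·(k1 + k2).
x=1.000000, y=-2.300000:
  k1 = f(1.000000, -2.300000) = 1.825000
  k2 = f(1.200000, -1.935000) = 1.323750
  y ← -2.300000 + (0.2/2)·(1.825000 + 1.323750) = -1.985125
y(1.2) ≈ -1.9851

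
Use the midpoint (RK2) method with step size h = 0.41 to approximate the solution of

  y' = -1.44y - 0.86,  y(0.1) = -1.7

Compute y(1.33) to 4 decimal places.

-0.8167

Midpoint: k1 = f(x_n, y_n); k2 = f(x_n + h/2, y_n + (h/2)·k1); y_{n+1} = y_n + h·k2.
x=0.100000, y=-1.700000:
  k1 = f(0.100000, -1.700000) = 1.588000
  k2 = f(0.305000, -1.374460) = 1.119222
  y ← -1.700000 + 0.41·1.119222 = -1.241119
x=0.510000, y=-1.241119:
  k1 = f(0.510000, -1.241119) = 0.927211
  k2 = f(0.715000, -1.051041) = 0.653498
  y ← -1.241119 + 0.41·0.653498 = -0.973184
x=0.920000, y=-0.973184:
  k1 = f(0.920000, -0.973184) = 0.541386
  k2 = f(1.125000, -0.862200) = 0.381569
  y ← -0.973184 + 0.41·0.381569 = -0.816741
y(1.33) ≈ -0.8167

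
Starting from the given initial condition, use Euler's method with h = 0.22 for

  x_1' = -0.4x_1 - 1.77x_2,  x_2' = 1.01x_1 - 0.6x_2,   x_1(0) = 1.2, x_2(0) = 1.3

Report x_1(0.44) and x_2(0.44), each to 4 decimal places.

-0.0068, 1.3416

Euler on (x_1,x_2): x_1_{n+1} = x_1_n + h·x_1', x_2_{n+1} = x_2_n + h·x_2'.
0.000000: (1.200000, 1.300000); f=(-2.781000, 0.432000) → (0.588180, 1.395040)
0.220000: (0.588180, 1.395040); f=(-2.704493, -0.242962) → (-0.006808, 1.341588)
(x_1(0.44), x_2(0.44)) ≈ (-0.0068, 1.3416)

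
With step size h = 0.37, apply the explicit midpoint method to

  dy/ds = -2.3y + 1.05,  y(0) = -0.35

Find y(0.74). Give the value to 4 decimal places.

0.2458

Midpoint: k1 = f(s_n, y_n); k2 = f(s_n + h/2, y_n + (h/2)·k1); y_{n+1} = y_n + h·k2.
s=0.000000, y=-0.350000:
  k1 = f(0.000000, -0.350000) = 1.855000
  k2 = f(0.185000, -0.006825) = 1.065697
  y ← -0.350000 + 0.37·1.065697 = 0.044308
s=0.370000, y=0.044308:
  k1 = f(0.370000, 0.044308) = 0.948091
  k2 = f(0.555000, 0.219705) = 0.544679
  y ← 0.044308 + 0.37·0.544679 = 0.245839
y(0.74) ≈ 0.2458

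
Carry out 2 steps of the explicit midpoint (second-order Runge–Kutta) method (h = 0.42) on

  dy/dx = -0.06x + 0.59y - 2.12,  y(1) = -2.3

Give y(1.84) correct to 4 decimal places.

-6.1281

Midpoint: k1 = f(x_n, y_n); k2 = f(x_n + h/2, y_n + (h/2)·k1); y_{n+1} = y_n + h·k2.
x=1.000000, y=-2.300000:
  k1 = f(1.000000, -2.300000) = -3.537000
  k2 = f(1.210000, -3.042770) = -3.987834
  y ← -2.300000 + 0.42·(-3.987834) = -3.974890
x=1.420000, y=-3.974890:
  k1 = f(1.420000, -3.974890) = -4.550385
  k2 = f(1.630000, -4.930471) = -5.126778
  y ← -3.974890 + 0.42·(-5.126778) = -6.128137
y(1.84) ≈ -6.1281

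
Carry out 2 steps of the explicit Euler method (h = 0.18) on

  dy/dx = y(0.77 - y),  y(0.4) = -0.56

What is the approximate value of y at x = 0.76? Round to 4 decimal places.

Euler: y_{n+1} = y_n + h·f(x_n, y_n).
x=0.400000, y=-0.560000: f=-0.744800 → y ← -0.560000 + 0.18·(-0.744800) = -0.694064
x=0.580000, y=-0.694064: f=-1.016154 → y ← -0.694064 + 0.18·(-1.016154) = -0.876972
y(0.76) ≈ -0.8770

-0.8770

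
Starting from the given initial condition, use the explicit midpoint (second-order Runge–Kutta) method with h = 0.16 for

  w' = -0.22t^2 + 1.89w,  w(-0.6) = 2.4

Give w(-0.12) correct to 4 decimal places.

5.8502

Midpoint: k1 = f(t_n, w_n); k2 = f(t_n + h/2, w_n + (h/2)·k1); w_{n+1} = w_n + h·k2.
t=-0.600000, w=2.400000:
  k1 = f(-0.600000, 2.400000) = 4.456800
  k2 = f(-0.520000, 2.756544) = 5.150380
  w ← 2.400000 + 0.16·5.150380 = 3.224061
t=-0.440000, w=3.224061:
  k1 = f(-0.440000, 3.224061) = 6.050883
  k2 = f(-0.360000, 3.708131) = 6.979856
  w ← 3.224061 + 0.16·6.979856 = 4.340838
t=-0.280000, w=4.340838:
  k1 = f(-0.280000, 4.340838) = 8.186936
  k2 = f(-0.200000, 4.995793) = 9.433248
  w ← 4.340838 + 0.16·9.433248 = 5.850158
w(-0.12) ≈ 5.8502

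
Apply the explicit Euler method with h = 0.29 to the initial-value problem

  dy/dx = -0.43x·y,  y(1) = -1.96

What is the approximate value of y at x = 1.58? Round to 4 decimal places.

Euler: y_{n+1} = y_n + h·f(x_n, y_n).
x=1.000000, y=-1.960000: f=0.842800 → y ← -1.960000 + 0.29·0.842800 = -1.715588
x=1.290000, y=-1.715588: f=0.951637 → y ← -1.715588 + 0.29·0.951637 = -1.439613
y(1.58) ≈ -1.4396

-1.4396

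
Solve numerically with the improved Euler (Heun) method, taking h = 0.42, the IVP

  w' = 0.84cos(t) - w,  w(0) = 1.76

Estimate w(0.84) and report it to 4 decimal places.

Heun: k1 = f(t_n, w_n); k2 = f(t_n + h, w_n + h·k1); w_{n+1} = w_n + (h/2)·(k1 + k2).
t=0.000000, w=1.760000:
  k1 = f(0.000000, 1.760000) = -0.920000
  k2 = f(0.420000, 1.373600) = -0.606605
  w ← 1.760000 + (0.42/2)·(-0.920000 + (-0.606605)) = 1.439413
t=0.420000, w=1.439413:
  k1 = f(0.420000, 1.439413) = -0.672418
  k2 = f(0.840000, 1.156997) = -0.596328
  w ← 1.439413 + (0.42/2)·(-0.672418 + (-0.596328)) = 1.172976
w(0.84) ≈ 1.1730

1.1730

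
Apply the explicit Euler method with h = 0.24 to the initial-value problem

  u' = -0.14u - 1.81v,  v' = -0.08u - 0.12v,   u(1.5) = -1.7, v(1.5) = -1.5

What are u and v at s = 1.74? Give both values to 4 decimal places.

-0.9913, -1.4242

Euler on (u,v): u_{n+1} = u_n + h·u', v_{n+1} = v_n + h·v'.
1.500000: (-1.700000, -1.500000); f=(2.953000, 0.316000) → (-0.991280, -1.424160)
(u(1.74), v(1.74)) ≈ (-0.9913, -1.4242)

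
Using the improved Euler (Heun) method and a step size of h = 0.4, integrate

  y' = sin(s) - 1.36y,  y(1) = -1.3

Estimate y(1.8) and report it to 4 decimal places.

-0.0242

Heun: k1 = f(s_n, y_n); k2 = f(s_n + h, y_n + h·k1); y_{n+1} = y_n + (h/2)·(k1 + k2).
s=1.000000, y=-1.300000:
  k1 = f(1.000000, -1.300000) = 2.609471
  k2 = f(1.400000, -0.256212) = 1.333898
  y ← -1.300000 + (0.4/2)·(2.609471 + 1.333898) = -0.511326
s=1.400000, y=-0.511326:
  k1 = f(1.400000, -0.511326) = 1.680853
  k2 = f(1.800000, 0.161015) = 0.754867
  y ← -0.511326 + (0.4/2)·(1.680853 + 0.754867) = -0.024182
y(1.8) ≈ -0.0242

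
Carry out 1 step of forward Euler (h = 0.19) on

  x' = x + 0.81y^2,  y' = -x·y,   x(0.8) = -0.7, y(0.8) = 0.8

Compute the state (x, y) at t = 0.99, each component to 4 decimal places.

-0.7345, 0.9064

Euler on (x,y): x_{n+1} = x_n + h·x', y_{n+1} = y_n + h·y'.
0.800000: (-0.700000, 0.800000); f=(-0.181600, 0.560000) → (-0.734504, 0.906400)
(x(0.99), y(0.99)) ≈ (-0.7345, 0.9064)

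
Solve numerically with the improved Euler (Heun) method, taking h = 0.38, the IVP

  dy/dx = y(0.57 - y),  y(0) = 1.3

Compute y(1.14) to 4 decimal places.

0.8174

Heun: k1 = f(x_n, y_n); k2 = f(x_n + h, y_n + h·k1); y_{n+1} = y_n + (h/2)·(k1 + k2).
x=0.000000, y=1.300000:
  k1 = f(0.000000, 1.300000) = -0.949000
  k2 = f(0.380000, 0.939380) = -0.346988
  y ← 1.300000 + (0.38/2)·(-0.949000 + (-0.346988)) = 1.053762
x=0.380000, y=1.053762:
  k1 = f(0.380000, 1.053762) = -0.509770
  k2 = f(0.760000, 0.860049) = -0.249457
  y ← 1.053762 + (0.38/2)·(-0.509770 + (-0.249457)) = 0.909509
x=0.760000, y=0.909509:
  k1 = f(0.760000, 0.909509) = -0.308787
  k2 = f(1.140000, 0.792170) = -0.175997
  y ← 0.909509 + (0.38/2)·(-0.308787 + (-0.175997)) = 0.817400
y(1.14) ≈ 0.8174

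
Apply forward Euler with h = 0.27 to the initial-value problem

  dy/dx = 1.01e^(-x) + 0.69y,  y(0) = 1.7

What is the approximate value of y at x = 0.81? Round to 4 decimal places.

3.6278

Euler: y_{n+1} = y_n + h·f(x_n, y_n).
x=0.000000, y=1.700000: f=2.183000 → y ← 1.700000 + 0.27·2.183000 = 2.289410
x=0.270000, y=2.289410: f=2.350706 → y ← 2.289410 + 0.27·2.350706 = 2.924101
x=0.540000, y=2.924101: f=2.606205 → y ← 2.924101 + 0.27·2.606205 = 3.627776
y(0.81) ≈ 3.6278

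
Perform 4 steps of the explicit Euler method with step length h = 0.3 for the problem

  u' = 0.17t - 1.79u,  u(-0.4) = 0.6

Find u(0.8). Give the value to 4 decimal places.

0.0547

Euler: u_{n+1} = u_n + h·f(t_n, u_n).
t=-0.400000, u=0.600000: f=-1.142000 → u ← 0.600000 + 0.3·(-1.142000) = 0.257400
t=-0.100000, u=0.257400: f=-0.477746 → u ← 0.257400 + 0.3·(-0.477746) = 0.114076
t=0.200000, u=0.114076: f=-0.170196 → u ← 0.114076 + 0.3·(-0.170196) = 0.063017
t=0.500000, u=0.063017: f=-0.027801 → u ← 0.063017 + 0.3·(-0.027801) = 0.054677
u(0.8) ≈ 0.0547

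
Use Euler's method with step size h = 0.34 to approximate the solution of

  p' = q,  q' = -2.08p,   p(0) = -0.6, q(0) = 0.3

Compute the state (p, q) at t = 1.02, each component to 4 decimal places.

Euler on (p,q): p_{n+1} = p_n + h·p', q_{n+1} = q_n + h·q'.
0.000000: (-0.600000, 0.300000); f=(0.300000, 1.248000) → (-0.498000, 0.724320)
0.340000: (-0.498000, 0.724320); f=(0.724320, 1.035840) → (-0.251731, 1.076506)
0.680000: (-0.251731, 1.076506); f=(1.076506, 0.523601) → (0.114281, 1.254530)
(p(1.02), q(1.02)) ≈ (0.1143, 1.2545)

0.1143, 1.2545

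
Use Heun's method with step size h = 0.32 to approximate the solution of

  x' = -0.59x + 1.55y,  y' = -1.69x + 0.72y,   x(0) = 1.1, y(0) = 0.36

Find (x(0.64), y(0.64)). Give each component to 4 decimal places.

0.5550, -0.7506

Heun on (x,y): k1 = f(s_n, state_n); k2 = f(s_n + h, state_n + h·k1); state_{n+1} = state_n + (h/2)·(k1 + k2).
0.000000: (1.100000, 0.360000)
  k1 = (-0.091000, -1.599800)
  predictor → (1.070880, -0.151936)
  k2 = (-0.867320, -1.919181)
  → (0.946669, -0.203037)
0.320000: (0.946669, -0.203037)
  k1 = (-0.873242, -1.746057)
  predictor → (0.667231, -0.761775)
  k2 = (-1.574418, -1.676099)
  → (0.555043, -0.750582)
(x(0.64), y(0.64)) ≈ (0.5550, -0.7506)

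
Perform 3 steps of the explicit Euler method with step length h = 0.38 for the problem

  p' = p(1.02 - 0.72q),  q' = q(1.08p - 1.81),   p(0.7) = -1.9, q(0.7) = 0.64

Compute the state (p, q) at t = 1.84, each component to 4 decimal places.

-4.5219, -0.2041

Euler on (p,q): p_{n+1} = p_n + h·p', q_{n+1} = q_n + h·q'.
0.700000: (-1.900000, 0.640000); f=(-1.062480, -2.471680) → (-2.303742, -0.299238)
1.080000: (-2.303742, -0.299238); f=(-2.846162, 1.286139) → (-3.385284, 0.189494)
1.460000: (-3.385284, 0.189494); f=(-2.991115, -1.035797) → (-4.521908, -0.204108)
(p(1.84), q(1.84)) ≈ (-4.5219, -0.2041)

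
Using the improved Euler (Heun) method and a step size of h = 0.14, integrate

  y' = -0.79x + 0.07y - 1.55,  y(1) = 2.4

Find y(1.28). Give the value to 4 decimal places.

1.7547

Heun: k1 = f(x_n, y_n); k2 = f(x_n + h, y_n + h·k1); y_{n+1} = y_n + (h/2)·(k1 + k2).
x=1.000000, y=2.400000:
  k1 = f(1.000000, 2.400000) = -2.172000
  k2 = f(1.140000, 2.095920) = -2.303886
  y ← 2.400000 + (0.14/2)·(-2.172000 + (-2.303886)) = 2.086688
x=1.140000, y=2.086688:
  k1 = f(1.140000, 2.086688) = -2.304532
  k2 = f(1.280000, 1.764054) = -2.437716
  y ← 2.086688 + (0.14/2)·(-2.304532 + (-2.437716)) = 1.754731
y(1.28) ≈ 1.7547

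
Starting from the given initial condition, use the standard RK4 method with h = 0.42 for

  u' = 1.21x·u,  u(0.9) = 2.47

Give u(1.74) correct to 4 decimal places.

RK4: k1 = f(x_n, u_n); k2 = f(x_n + h/2, u_n + (h/2)·k1); k3 = f(x_n + h/2, u_n + (h/2)·k2); k4 = f(x_n + h, u_n + h·k3); u_{n+1} = u_n + (h/6)·(k1 + 2k2 + 2k3 + k4).
x=0.900000, u=2.470000:
  k1 = f(0.900000, 2.470000) = 2.689830
  k2 = f(1.110000, 3.034864) = 4.076126
  k3 = f(1.110000, 3.325987) = 4.467132
  k4 = f(1.320000, 4.346196) = 6.941744
  u ← 2.470000 + (0.42/6)·(k1 + 2k2 + 2k3 + k4) = 4.340266
x=1.320000, u=4.340266:
  k1 = f(1.320000, 4.340266) = 6.932273
  k2 = f(1.530000, 5.796044) = 10.730216
  k3 = f(1.530000, 6.593612) = 12.206753
  k4 = f(1.740000, 9.467103) = 19.932038
  u ← 4.340266 + (0.42/6)·(k1 + 2k2 + 2k3 + k4) = 9.431944
u(1.74) ≈ 9.4319

9.4319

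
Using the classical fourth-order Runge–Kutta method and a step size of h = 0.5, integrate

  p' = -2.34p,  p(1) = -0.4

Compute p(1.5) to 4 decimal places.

-0.1302

RK4: k1 = f(x_n, p_n); k2 = f(x_n + h/2, p_n + (h/2)·k1); k3 = f(x_n + h/2, p_n + (h/2)·k2); k4 = f(x_n + h, p_n + h·k3); p_{n+1} = p_n + (h/6)·(k1 + 2k2 + 2k3 + k4).
x=1.000000, p=-0.400000:
  k1 = f(1.000000, -0.400000) = 0.936000
  k2 = f(1.250000, -0.166000) = 0.388440
  k3 = f(1.250000, -0.302890) = 0.708763
  k4 = f(1.500000, -0.045619) = 0.106748
  p ← -0.400000 + (0.5/6)·(k1 + 2k2 + 2k3 + k4) = -0.130237
p(1.5) ≈ -0.1302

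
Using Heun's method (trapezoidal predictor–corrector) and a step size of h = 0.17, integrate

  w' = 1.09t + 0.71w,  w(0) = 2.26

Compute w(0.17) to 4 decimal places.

Heun: k1 = f(t_n, w_n); k2 = f(t_n + h, w_n + h·k1); w_{n+1} = w_n + (h/2)·(k1 + k2).
t=0.000000, w=2.260000:
  k1 = f(0.000000, 2.260000) = 1.604600
  k2 = f(0.170000, 2.532782) = 1.983575
  w ← 2.260000 + (0.17/2)·(1.604600 + 1.983575) = 2.564995
w(0.17) ≈ 2.5650

2.5650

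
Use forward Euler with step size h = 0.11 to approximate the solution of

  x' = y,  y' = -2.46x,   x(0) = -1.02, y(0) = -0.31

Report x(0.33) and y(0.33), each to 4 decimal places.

-1.0302, 0.5375

Euler on (x,y): x_{n+1} = x_n + h·x', y_{n+1} = y_n + h·y'.
0.000000: (-1.020000, -0.310000); f=(-0.310000, 2.509200) → (-1.054100, -0.033988)
0.110000: (-1.054100, -0.033988); f=(-0.033988, 2.593086) → (-1.057839, 0.251251)
0.220000: (-1.057839, 0.251251); f=(0.251251, 2.602283) → (-1.030201, 0.537503)
(x(0.33), y(0.33)) ≈ (-1.0302, 0.5375)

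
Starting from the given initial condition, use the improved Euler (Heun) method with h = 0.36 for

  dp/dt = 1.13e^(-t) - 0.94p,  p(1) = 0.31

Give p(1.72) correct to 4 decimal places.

Heun: k1 = f(t_n, p_n); k2 = f(t_n + h, p_n + h·k1); p_{n+1} = p_n + (h/2)·(k1 + k2).
t=1.000000, p=0.310000:
  k1 = f(1.000000, 0.310000) = 0.124304
  k2 = f(1.360000, 0.354749) = -0.043438
  p ← 0.310000 + (0.36/2)·(0.124304 + (-0.043438)) = 0.324556
t=1.360000, p=0.324556:
  k1 = f(1.360000, 0.324556) = -0.015056
  k2 = f(1.720000, 0.319136) = -0.097643
  p ← 0.324556 + (0.36/2)·(-0.015056 + (-0.097643)) = 0.304270
p(1.72) ≈ 0.3043

0.3043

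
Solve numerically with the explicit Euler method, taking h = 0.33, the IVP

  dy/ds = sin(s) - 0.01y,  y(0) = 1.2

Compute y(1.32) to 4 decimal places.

1.7680

Euler: y_{n+1} = y_n + h·f(s_n, y_n).
s=0.000000, y=1.200000: f=-0.012000 → y ← 1.200000 + 0.33·(-0.012000) = 1.196040
s=0.330000, y=1.196040: f=0.312083 → y ← 1.196040 + 0.33·0.312083 = 1.299027
s=0.660000, y=1.299027: f=0.600127 → y ← 1.299027 + 0.33·0.600127 = 1.497069
s=0.990000, y=1.497069: f=0.821055 → y ← 1.497069 + 0.33·0.821055 = 1.768017
y(1.32) ≈ 1.7680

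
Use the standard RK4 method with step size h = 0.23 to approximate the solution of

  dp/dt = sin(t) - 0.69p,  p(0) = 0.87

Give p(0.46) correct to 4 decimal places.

0.7271

RK4: k1 = f(t_n, p_n); k2 = f(t_n + h/2, p_n + (h/2)·k1); k3 = f(t_n + h/2, p_n + (h/2)·k2); k4 = f(t_n + h, p_n + h·k3); p_{n+1} = p_n + (h/6)·(k1 + 2k2 + 2k3 + k4).
t=0.000000, p=0.870000:
  k1 = f(0.000000, 0.870000) = -0.600300
  k2 = f(0.115000, 0.800965) = -0.437920
  k3 = f(0.115000, 0.819639) = -0.450804
  k4 = f(0.230000, 0.766315) = -0.300780
  p ← 0.870000 + (0.23/6)·(k1 + 2k2 + 2k3 + k4) = 0.767323
t=0.230000, p=0.767323:
  k1 = f(0.230000, 0.767323) = -0.301475
  k2 = f(0.345000, 0.732653) = -0.167334
  k3 = f(0.345000, 0.748080) = -0.177978
  k4 = f(0.460000, 0.726388) = -0.057260
  p ← 0.767323 + (0.23/6)·(k1 + 2k2 + 2k3 + k4) = 0.727098
p(0.46) ≈ 0.7271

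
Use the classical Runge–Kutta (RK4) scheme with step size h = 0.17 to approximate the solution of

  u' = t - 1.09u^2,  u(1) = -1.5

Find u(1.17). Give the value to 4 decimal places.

-1.8188

RK4: k1 = f(t_n, u_n); k2 = f(t_n + h/2, u_n + (h/2)·k1); k3 = f(t_n + h/2, u_n + (h/2)·k2); k4 = f(t_n + h, u_n + h·k3); u_{n+1} = u_n + (h/6)·(k1 + 2k2 + 2k3 + k4).
t=1.000000, u=-1.500000:
  k1 = f(1.000000, -1.500000) = -1.452500
  k2 = f(1.085000, -1.623463) = -1.787837
  k3 = f(1.085000, -1.651966) = -1.889602
  k4 = f(1.170000, -1.821232) = -2.445407
  u ← -1.500000 + (0.17/6)·(k1 + 2k2 + 2k3 + k4) = -1.818829
u(1.17) ≈ -1.8188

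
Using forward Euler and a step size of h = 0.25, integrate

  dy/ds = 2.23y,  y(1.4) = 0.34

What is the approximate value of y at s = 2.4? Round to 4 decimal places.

Euler: y_{n+1} = y_n + h·f(s_n, y_n).
s=1.400000, y=0.340000: f=0.758200 → y ← 0.340000 + 0.25·0.758200 = 0.529550
s=1.650000, y=0.529550: f=1.180897 → y ← 0.529550 + 0.25·1.180897 = 0.824774
s=1.900000, y=0.824774: f=1.839246 → y ← 0.824774 + 0.25·1.839246 = 1.284586
s=2.150000, y=1.284586: f=2.864626 → y ← 1.284586 + 0.25·2.864626 = 2.000742
y(2.4) ≈ 2.0007

2.0007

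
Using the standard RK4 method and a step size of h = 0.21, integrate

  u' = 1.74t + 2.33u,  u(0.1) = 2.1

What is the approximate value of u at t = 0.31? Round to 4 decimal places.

RK4: k1 = f(t_n, u_n); k2 = f(t_n + h/2, u_n + (h/2)·k1); k3 = f(t_n + h/2, u_n + (h/2)·k2); k4 = f(t_n + h, u_n + h·k3); u_{n+1} = u_n + (h/6)·(k1 + 2k2 + 2k3 + k4).
t=0.100000, u=2.100000:
  k1 = f(0.100000, 2.100000) = 5.067000
  k2 = f(0.205000, 2.632035) = 6.489342
  k3 = f(0.205000, 2.781381) = 6.837317
  k4 = f(0.310000, 3.535837) = 8.777899
  u ← 2.100000 + (0.21/6)·(k1 + 2k2 + 2k3 + k4) = 3.517438
u(0.31) ≈ 3.5174

3.5174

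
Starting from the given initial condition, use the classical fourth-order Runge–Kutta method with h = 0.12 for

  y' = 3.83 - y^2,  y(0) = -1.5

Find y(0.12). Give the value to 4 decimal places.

-1.2739

RK4: k1 = f(t_n, y_n); k2 = f(t_n + h/2, y_n + (h/2)·k1); k3 = f(t_n + h/2, y_n + (h/2)·k2); k4 = f(t_n + h, y_n + h·k3); y_{n+1} = y_n + (h/6)·(k1 + 2k2 + 2k3 + k4).
t=0.000000, y=-1.500000:
  k1 = f(0.000000, -1.500000) = 1.580000
  k2 = f(0.060000, -1.405200) = 1.855413
  k3 = f(0.060000, -1.388675) = 1.901581
  k4 = f(0.120000, -1.271810) = 2.212499
  y ← -1.500000 + (0.12/6)·(k1 + 2k2 + 2k3 + k4) = -1.273870
y(0.12) ≈ -1.2739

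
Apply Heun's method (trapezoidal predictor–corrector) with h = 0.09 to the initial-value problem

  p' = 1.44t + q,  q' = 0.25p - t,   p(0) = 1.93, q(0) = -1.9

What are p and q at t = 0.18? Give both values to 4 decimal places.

1.6181, -1.8367

Heun on (p,q): k1 = f(t_n, state_n); k2 = f(t_n + h, state_n + h·k1); state_{n+1} = state_n + (h/2)·(k1 + k2).
0.000000: (1.930000, -1.900000)
  k1 = (-1.900000, 0.482500)
  predictor → (1.759000, -1.856575)
  k2 = (-1.726975, 0.349750)
  → (1.766786, -1.862549)
0.090000: (1.766786, -1.862549)
  k1 = (-1.732949, 0.351697)
  predictor → (1.610821, -1.830896)
  k2 = (-1.571696, 0.222705)
  → (1.618077, -1.836701)
(p(0.18), q(0.18)) ≈ (1.6181, -1.8367)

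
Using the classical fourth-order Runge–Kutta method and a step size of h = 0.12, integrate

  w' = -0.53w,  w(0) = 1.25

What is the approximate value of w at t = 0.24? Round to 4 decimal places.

RK4: k1 = f(t_n, w_n); k2 = f(t_n + h/2, w_n + (h/2)·k1); k3 = f(t_n + h/2, w_n + (h/2)·k2); k4 = f(t_n + h, w_n + h·k3); w_{n+1} = w_n + (h/6)·(k1 + 2k2 + 2k3 + k4).
t=0.000000, w=1.250000:
  k1 = f(0.000000, 1.250000) = -0.662500
  k2 = f(0.060000, 1.210250) = -0.641433
  k3 = f(0.060000, 1.211514) = -0.642102
  k4 = f(0.120000, 1.172948) = -0.621662
  w ← 1.250000 + (0.12/6)·(k1 + 2k2 + 2k3 + k4) = 1.172975
t=0.120000, w=1.172975:
  k1 = f(0.120000, 1.172975) = -0.621677
  k2 = f(0.180000, 1.135675) = -0.601908
  k3 = f(0.180000, 1.136861) = -0.602536
  k4 = f(0.240000, 1.100671) = -0.583356
  w ← 1.172975 + (0.12/6)·(k1 + 2k2 + 2k3 + k4) = 1.100697
w(0.24) ≈ 1.1007

1.1007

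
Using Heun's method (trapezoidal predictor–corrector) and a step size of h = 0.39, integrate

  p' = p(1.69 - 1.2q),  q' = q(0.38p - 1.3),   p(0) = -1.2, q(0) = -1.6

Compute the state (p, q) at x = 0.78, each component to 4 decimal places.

Heun on (p,q): k1 = f(x_n, state_n); k2 = f(x_n + h, state_n + h·k1); state_{n+1} = state_n + (h/2)·(k1 + k2).
0.000000: (-1.200000, -1.600000)
  k1 = (-4.332000, 2.809600)
  predictor → (-2.889480, -0.504256)
  k2 = (-6.631666, 1.209207)
  → (-3.337915, -0.816333)
0.390000: (-3.337915, -0.816333)
  k1 = (-8.910895, 2.096675)
  predictor → (-6.813164, 0.001371)
  k2 = (-11.503041, -0.005330)
  → (-7.318632, -0.408520)
(p(0.78), q(0.78)) ≈ (-7.3186, -0.4085)

-7.3186, -0.4085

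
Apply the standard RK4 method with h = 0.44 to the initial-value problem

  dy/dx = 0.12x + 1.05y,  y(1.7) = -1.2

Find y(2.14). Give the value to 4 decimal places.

-1.7768

RK4: k1 = f(x_n, y_n); k2 = f(x_n + h/2, y_n + (h/2)·k1); k3 = f(x_n + h/2, y_n + (h/2)·k2); k4 = f(x_n + h, y_n + h·k3); y_{n+1} = y_n + (h/6)·(k1 + 2k2 + 2k3 + k4).
x=1.700000, y=-1.200000:
  k1 = f(1.700000, -1.200000) = -1.056000
  k2 = f(1.920000, -1.432320) = -1.273536
  k3 = f(1.920000, -1.480178) = -1.323787
  k4 = f(2.140000, -1.782466) = -1.614790
  y ← -1.200000 + (0.44/6)·(k1 + 2k2 + 2k3 + k4) = -1.776799
y(2.14) ≈ -1.7768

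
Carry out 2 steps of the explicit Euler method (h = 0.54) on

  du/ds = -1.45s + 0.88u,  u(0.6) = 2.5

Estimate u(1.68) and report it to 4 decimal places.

Euler: u_{n+1} = u_n + h·f(s_n, u_n).
s=0.600000, u=2.500000: f=1.330000 → u ← 2.500000 + 0.54·1.330000 = 3.218200
s=1.140000, u=3.218200: f=1.179016 → u ← 3.218200 + 0.54·1.179016 = 3.854869
u(1.68) ≈ 3.8549

3.8549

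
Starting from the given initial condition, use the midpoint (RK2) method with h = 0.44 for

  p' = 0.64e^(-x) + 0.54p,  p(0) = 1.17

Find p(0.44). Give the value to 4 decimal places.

Midpoint: k1 = f(x_n, p_n); k2 = f(x_n + h/2, p_n + (h/2)·k1); p_{n+1} = p_n + h·k2.
x=0.000000, p=1.170000:
  k1 = f(0.000000, 1.170000) = 1.271800
  k2 = f(0.220000, 1.449796) = 1.296502
  p ← 1.170000 + 0.44·1.296502 = 1.740461
p(0.44) ≈ 1.7405

1.7405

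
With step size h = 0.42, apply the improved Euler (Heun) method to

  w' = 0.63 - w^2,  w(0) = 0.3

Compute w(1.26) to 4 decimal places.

Heun: k1 = f(t_n, w_n); k2 = f(t_n + h, w_n + h·k1); w_{n+1} = w_n + (h/2)·(k1 + k2).
t=0.000000, w=0.300000:
  k1 = f(0.000000, 0.300000) = 0.540000
  k2 = f(0.420000, 0.526800) = 0.352482
  w ← 0.300000 + (0.42/2)·(0.540000 + 0.352482) = 0.487421
t=0.420000, w=0.487421:
  k1 = f(0.420000, 0.487421) = 0.392421
  k2 = f(0.840000, 0.652238) = 0.204586
  w ← 0.487421 + (0.42/2)·(0.392421 + 0.204586) = 0.612793
t=0.840000, w=0.612793:
  k1 = f(0.840000, 0.612793) = 0.254485
  k2 = f(1.260000, 0.719676) = 0.112066
  w ← 0.612793 + (0.42/2)·(0.254485 + 0.112066) = 0.689768
w(1.26) ≈ 0.6898

0.6898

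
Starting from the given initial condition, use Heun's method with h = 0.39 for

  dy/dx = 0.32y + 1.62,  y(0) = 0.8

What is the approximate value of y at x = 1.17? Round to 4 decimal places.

Heun: k1 = f(x_n, y_n); k2 = f(x_n + h, y_n + h·k1); y_{n+1} = y_n + (h/2)·(k1 + k2).
x=0.000000, y=0.800000:
  k1 = f(0.000000, 0.800000) = 1.876000
  k2 = f(0.390000, 1.531640) = 2.110125
  y ← 0.800000 + (0.39/2)·(1.876000 + 2.110125) = 1.577294
x=0.390000, y=1.577294:
  k1 = f(0.390000, 1.577294) = 2.124734
  k2 = f(0.780000, 2.405941) = 2.389901
  y ← 1.577294 + (0.39/2)·(2.124734 + 2.389901) = 2.457648
x=0.780000, y=2.457648:
  k1 = f(0.780000, 2.457648) = 2.406447
  k2 = f(1.170000, 3.396163) = 2.706772
  y ← 2.457648 + (0.39/2)·(2.406447 + 2.706772) = 3.454726
y(1.17) ≈ 3.4547

3.4547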